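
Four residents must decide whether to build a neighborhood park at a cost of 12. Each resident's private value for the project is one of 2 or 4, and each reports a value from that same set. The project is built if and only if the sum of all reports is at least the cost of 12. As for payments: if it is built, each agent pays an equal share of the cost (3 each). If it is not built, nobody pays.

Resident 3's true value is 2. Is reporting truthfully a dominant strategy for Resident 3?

Yes

Check each profile of the others' reports and compare truth against every alternative report.
Others report (2, 2, 4): truth gives 0, best alternative gives -1.
Others report (2, 4, 2): truth gives 0, best alternative gives -1.
Others report (4, 2, 2): truth gives 0, best alternative gives -1.
Others report (2, 4, 4): truth gives -1, best alternative gives -1.
Others report (4, 2, 4): truth gives -1, best alternative gives -1.
Others report (4, 4, 2): truth gives -1, best alternative gives -1.
(Remaining 2 profiles checked similarly; truth is weakly best in each.)
In every case the truthful report is at least as good as any alternative, so it is a dominant strategy.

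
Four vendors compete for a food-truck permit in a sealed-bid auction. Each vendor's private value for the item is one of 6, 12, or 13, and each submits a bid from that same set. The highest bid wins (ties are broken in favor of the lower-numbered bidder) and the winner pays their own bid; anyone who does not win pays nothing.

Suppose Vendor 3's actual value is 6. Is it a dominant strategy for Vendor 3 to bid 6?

Yes

Check each profile of the others' bids and compare truth against every alternative bid.
Others bid (6, 6, 6): truth gives 0, best alternative gives -6.
Others bid (6, 6, 12): truth gives 0, best alternative gives -6.
Others bid (6, 6, 13): truth gives 0, best alternative gives 0.
Others bid (6, 12, 6): truth gives 0, best alternative gives 0.
Others bid (6, 12, 12): truth gives 0, best alternative gives 0.
Others bid (6, 12, 13): truth gives 0, best alternative gives 0.
(Remaining 21 profiles checked similarly; truth is weakly best in each.)
In every case the truthful bid is at least as good as any alternative, so it is a dominant strategy.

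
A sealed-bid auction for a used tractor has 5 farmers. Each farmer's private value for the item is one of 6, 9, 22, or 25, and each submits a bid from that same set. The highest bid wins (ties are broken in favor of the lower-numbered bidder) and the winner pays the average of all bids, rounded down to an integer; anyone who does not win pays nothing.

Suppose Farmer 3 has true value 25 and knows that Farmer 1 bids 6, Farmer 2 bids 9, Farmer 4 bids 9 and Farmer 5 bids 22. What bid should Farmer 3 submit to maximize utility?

22

Bid 6: loses, pays 0, utility 0.
Bid 9: loses, pays 0, utility 0.
Bid 22: wins, pays 13, utility 25 - 13 = 12.
Bid 25: wins, pays 14, utility 25 - 14 = 11.
The best choice is 22 with utility 12.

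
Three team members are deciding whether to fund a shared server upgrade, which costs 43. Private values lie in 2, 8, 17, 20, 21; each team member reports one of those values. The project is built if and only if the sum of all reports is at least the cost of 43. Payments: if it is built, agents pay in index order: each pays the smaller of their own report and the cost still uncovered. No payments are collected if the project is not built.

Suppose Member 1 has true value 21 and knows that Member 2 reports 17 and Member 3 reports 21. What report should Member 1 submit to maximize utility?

Report 2: project not built, utility 0.
Report 8: project built, pays 8, utility 21 - 8 = 13.
Report 17: project built, pays 17, utility 21 - 17 = 4.
Report 20: project built, pays 20, utility 21 - 20 = 1.
Report 21: project built, pays 21, utility 21 - 21 = 0.
The best choice is 8 with utility 13.

8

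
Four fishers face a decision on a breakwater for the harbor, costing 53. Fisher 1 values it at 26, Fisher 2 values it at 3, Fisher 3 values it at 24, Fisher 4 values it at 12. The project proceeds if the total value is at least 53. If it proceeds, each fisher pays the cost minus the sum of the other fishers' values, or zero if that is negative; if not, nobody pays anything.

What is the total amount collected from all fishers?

26

Total value 65 ≥ cost 53, so it is built.
Fisher 1: others sum to 39; max(0, 53 - 39) = 14.
Fisher 2: others sum to 62; max(0, 53 - 62) = 0.
Fisher 3: others sum to 41; max(0, 53 - 41) = 12.
Fisher 4: others sum to 53; max(0, 53 - 53) = 0.
Total collected = 14 + 0 + 12 + 0 = 26.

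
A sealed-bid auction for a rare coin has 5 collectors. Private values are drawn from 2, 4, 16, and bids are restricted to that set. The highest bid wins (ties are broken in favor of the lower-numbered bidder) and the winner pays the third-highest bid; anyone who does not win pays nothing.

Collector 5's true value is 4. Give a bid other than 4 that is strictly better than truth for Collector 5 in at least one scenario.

16

Suppose Collector 1 bids 2, Collector 2 bids 2, Collector 3 bids 2 and Collector 4 bids 4.
Bid 4: loses, pays 0, utility 0.
Bid 16: wins, pays 2, utility 4 - 2 = 2.
So bidding 16 beats truth here (2 > 0).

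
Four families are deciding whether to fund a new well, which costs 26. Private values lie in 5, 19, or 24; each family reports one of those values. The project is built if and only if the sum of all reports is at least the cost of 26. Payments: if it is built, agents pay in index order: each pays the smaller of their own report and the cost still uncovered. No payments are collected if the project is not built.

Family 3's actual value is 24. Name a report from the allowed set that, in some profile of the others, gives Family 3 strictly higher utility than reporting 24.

5

Suppose Family 1 reports 5, Family 2 reports 5 and Family 4 reports 19.
Report 24: project built, pays 16, utility 24 - 16 = 8.
Report 5: project built, pays 5, utility 24 - 5 = 19.
So reporting 5 beats truth here (19 > 8).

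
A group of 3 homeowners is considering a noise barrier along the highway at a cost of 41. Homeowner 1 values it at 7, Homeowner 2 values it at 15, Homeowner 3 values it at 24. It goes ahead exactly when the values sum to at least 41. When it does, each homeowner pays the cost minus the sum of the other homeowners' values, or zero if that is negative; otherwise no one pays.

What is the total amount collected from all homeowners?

31

Total value 46 ≥ cost 41, so it is built.
Homeowner 1: others sum to 39; max(0, 41 - 39) = 2.
Homeowner 2: others sum to 31; max(0, 41 - 31) = 10.
Homeowner 3: others sum to 22; max(0, 41 - 22) = 19.
Total collected = 2 + 10 + 19 = 31.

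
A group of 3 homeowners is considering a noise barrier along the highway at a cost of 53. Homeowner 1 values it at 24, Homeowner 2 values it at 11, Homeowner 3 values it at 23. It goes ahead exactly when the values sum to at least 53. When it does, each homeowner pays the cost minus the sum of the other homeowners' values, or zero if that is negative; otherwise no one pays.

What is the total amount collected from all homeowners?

43

Total value 58 ≥ cost 53, so it is built.
Homeowner 1: others sum to 34; max(0, 53 - 34) = 19.
Homeowner 2: others sum to 47; max(0, 53 - 47) = 6.
Homeowner 3: others sum to 35; max(0, 53 - 35) = 18.
Total collected = 19 + 6 + 18 = 43.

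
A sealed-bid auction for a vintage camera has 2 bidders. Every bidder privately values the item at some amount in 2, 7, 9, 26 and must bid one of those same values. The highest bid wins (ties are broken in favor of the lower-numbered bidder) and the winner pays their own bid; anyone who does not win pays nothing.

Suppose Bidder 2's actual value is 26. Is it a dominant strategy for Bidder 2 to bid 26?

Consider the case where Bidder 1 bids 2.
Truthful bid 26: wins, pays 26, utility 26 - 26 = 0.
Bid 7 instead: wins, pays 7, utility 26 - 7 = 19.
Since 19 > 0, bidding 7 is strictly better here, so truthful bidding is not dominant.

No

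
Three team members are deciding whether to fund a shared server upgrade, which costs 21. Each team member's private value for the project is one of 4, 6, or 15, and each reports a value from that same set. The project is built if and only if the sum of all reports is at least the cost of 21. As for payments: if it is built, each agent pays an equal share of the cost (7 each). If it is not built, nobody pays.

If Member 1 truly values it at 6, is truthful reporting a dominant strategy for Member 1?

Check each profile of the others' reports and compare truth against every alternative report.
Others report (4, 15): truth gives -1, best alternative gives -1.
Others report (6, 15): truth gives -1, best alternative gives -1.
Others report (15, 4): truth gives -1, best alternative gives -1.
Others report (15, 6): truth gives -1, best alternative gives -1.
Others report (15, 15): truth gives -1, best alternative gives -1.
Others report (4, 4): truth gives 0, best alternative gives 0.
(Remaining 3 profiles checked similarly; truth is weakly best in each.)
In every case the truthful report is at least as good as any alternative, so it is a dominant strategy.

Yes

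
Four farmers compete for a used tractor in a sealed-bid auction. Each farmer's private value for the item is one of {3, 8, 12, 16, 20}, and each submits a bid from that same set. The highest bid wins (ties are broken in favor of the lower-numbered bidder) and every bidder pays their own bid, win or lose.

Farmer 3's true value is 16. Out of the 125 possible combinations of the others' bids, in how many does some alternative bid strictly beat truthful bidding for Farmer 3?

Others bid (3, 3, 3): truth gives 0; bid 8 gives 8 > 0. Violating.
Others bid (3, 3, 8): truth gives 0; bid 8 gives 8 > 0. Violating.
Others bid (3, 3, 12): truth gives 0; bid 12 gives 4 > 0. Violating.
Others bid (3, 3, 20): truth gives -16; bid 3 gives -3 > -16. Violating.
Others bid (3, 3, 16): truth gives 0; no alternative beats it.
Others bid (3, 8, 16): truth gives 0; no alternative beats it.
(Checking all 125 profiles: 101 have a profitable deviation, 24 do not.)

101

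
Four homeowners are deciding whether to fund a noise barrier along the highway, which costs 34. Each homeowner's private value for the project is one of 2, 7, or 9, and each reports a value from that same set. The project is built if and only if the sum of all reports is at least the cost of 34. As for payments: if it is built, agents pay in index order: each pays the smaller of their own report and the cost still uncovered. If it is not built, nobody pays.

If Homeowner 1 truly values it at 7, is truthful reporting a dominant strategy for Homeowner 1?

Yes

Check each profile of the others' reports and compare truth against every alternative report.
Others report (2, 2, 2): truth gives 0, best alternative gives 0.
Others report (2, 2, 7): truth gives 0, best alternative gives 0.
Others report (2, 2, 9): truth gives 0, best alternative gives 0.
Others report (2, 7, 2): truth gives 0, best alternative gives 0.
Others report (2, 7, 7): truth gives 0, best alternative gives 0.
Others report (2, 7, 9): truth gives 0, best alternative gives 0.
(Remaining 21 profiles checked similarly; truth is weakly best in each.)
In every case the truthful report is at least as good as any alternative, so it is a dominant strategy.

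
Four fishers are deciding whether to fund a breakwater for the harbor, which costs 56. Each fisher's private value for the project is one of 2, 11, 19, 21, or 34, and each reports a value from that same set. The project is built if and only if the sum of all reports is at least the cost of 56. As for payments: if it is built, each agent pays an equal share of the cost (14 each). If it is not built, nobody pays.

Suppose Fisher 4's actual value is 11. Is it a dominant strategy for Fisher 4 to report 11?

No

Consider the case where Fisher 1 reports 2, Fisher 2 reports 11 and Fisher 3 reports 34.
Truthful report 11: project built, pays 14, utility 11 - 14 = -3.
Report 2 instead: project not built, utility 0.
Since 0 > -3, reporting 2 is strictly better here, so truthful reporting is not dominant.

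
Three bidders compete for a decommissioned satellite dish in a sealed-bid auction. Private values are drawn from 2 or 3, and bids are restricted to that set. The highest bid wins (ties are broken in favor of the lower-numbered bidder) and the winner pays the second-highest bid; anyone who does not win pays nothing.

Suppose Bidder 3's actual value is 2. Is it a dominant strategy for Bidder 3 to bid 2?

Check each profile of the others' bids and compare truth against every alternative bid.
Others bid (2, 2): truth gives 0, best alternative gives 0.
Others bid (2, 3): truth gives 0, best alternative gives 0.
Others bid (3, 2): truth gives 0, best alternative gives 0.
Others bid (3, 3): truth gives 0, best alternative gives 0.
In every case the truthful bid is at least as good as any alternative, so it is a dominant strategy.

Yes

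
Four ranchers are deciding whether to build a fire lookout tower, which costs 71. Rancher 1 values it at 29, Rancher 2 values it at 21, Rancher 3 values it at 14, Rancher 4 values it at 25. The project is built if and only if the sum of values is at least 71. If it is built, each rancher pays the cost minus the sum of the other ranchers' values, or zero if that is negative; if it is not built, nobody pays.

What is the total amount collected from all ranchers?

21

Total value 89 ≥ cost 71, so it is built.
Rancher 1: others sum to 60; max(0, 71 - 60) = 11.
Rancher 2: others sum to 68; max(0, 71 - 68) = 3.
Rancher 3: others sum to 75; max(0, 71 - 75) = 0.
Rancher 4: others sum to 64; max(0, 71 - 64) = 7.
Total collected = 11 + 3 + 0 + 7 = 21.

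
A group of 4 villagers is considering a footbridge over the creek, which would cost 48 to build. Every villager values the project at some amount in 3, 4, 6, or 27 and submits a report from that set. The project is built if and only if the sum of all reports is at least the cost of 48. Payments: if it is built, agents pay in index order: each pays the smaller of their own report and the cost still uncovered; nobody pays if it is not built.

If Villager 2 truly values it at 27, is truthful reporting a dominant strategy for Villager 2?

No

Consider the case where Villager 1 reports 3, Villager 3 reports 27 and Villager 4 reports 27.
Truthful report 27: project built, pays 27, utility 27 - 27 = 0.
Report 3 instead: project built, pays 3, utility 27 - 3 = 24.
Since 24 > 0, reporting 3 is strictly better here, so truthful reporting is not dominant.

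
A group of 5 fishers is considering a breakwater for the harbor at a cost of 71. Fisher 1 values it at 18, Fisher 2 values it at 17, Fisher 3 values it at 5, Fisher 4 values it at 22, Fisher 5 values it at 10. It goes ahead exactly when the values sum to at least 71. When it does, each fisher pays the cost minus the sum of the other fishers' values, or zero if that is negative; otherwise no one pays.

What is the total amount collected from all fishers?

67

Total value 72 ≥ cost 71, so it is built.
Fisher 1: others sum to 54; max(0, 71 - 54) = 17.
Fisher 2: others sum to 55; max(0, 71 - 55) = 16.
Fisher 3: others sum to 67; max(0, 71 - 67) = 4.
Fisher 4: others sum to 50; max(0, 71 - 50) = 21.
Fisher 5: others sum to 62; max(0, 71 - 62) = 9.
Total collected = 17 + 16 + 4 + 21 + 9 = 67.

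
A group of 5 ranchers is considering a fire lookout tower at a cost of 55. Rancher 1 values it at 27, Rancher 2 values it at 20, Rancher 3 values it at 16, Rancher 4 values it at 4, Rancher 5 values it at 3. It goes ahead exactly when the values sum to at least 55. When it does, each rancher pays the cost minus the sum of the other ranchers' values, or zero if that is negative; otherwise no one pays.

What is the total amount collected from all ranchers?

Total value 70 ≥ cost 55, so it is built.
Rancher 1: others sum to 43; max(0, 55 - 43) = 12.
Rancher 2: others sum to 50; max(0, 55 - 50) = 5.
Rancher 3: others sum to 54; max(0, 55 - 54) = 1.
Rancher 4: others sum to 66; max(0, 55 - 66) = 0.
Rancher 5: others sum to 67; max(0, 55 - 67) = 0.
Total collected = 12 + 5 + 1 + 0 + 0 = 18.

18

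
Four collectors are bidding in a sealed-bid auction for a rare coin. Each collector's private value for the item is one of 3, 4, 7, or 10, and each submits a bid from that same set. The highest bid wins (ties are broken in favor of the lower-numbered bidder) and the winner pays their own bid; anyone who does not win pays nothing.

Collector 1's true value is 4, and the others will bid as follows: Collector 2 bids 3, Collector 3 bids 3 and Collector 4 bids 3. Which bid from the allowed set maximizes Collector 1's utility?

3

Bid 3: wins, pays 3, utility 4 - 3 = 1.
Bid 4: wins, pays 4, utility 4 - 4 = 0.
Bid 7: wins, pays 7, utility 4 - 7 = -3.
Bid 10: wins, pays 10, utility 4 - 10 = -6.
The best choice is 3 with utility 1.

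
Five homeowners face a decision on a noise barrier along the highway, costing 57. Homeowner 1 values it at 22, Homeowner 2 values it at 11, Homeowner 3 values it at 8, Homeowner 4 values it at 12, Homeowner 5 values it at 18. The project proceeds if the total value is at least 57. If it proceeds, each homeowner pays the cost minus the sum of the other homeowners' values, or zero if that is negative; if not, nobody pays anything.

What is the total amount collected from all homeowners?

12

Total value 71 ≥ cost 57, so it is built.
Homeowner 1: others sum to 49; max(0, 57 - 49) = 8.
Homeowner 2: others sum to 60; max(0, 57 - 60) = 0.
Homeowner 3: others sum to 63; max(0, 57 - 63) = 0.
Homeowner 4: others sum to 59; max(0, 57 - 59) = 0.
Homeowner 5: others sum to 53; max(0, 57 - 53) = 4.
Total collected = 8 + 0 + 0 + 0 + 4 = 12.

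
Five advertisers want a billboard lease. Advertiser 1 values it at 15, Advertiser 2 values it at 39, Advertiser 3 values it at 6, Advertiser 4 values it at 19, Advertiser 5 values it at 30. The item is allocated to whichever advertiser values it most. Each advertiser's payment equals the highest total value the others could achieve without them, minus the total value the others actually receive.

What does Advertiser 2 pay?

Advertiser 2 has the highest value and receives the item.
Without Advertiser 2, the item would go to the next-highest value, 30, so the others could achieve 30.
With Advertiser 2 present and winning, the others receive nothing, so their total is 0.
Payment = 30 - 0 = 30.

30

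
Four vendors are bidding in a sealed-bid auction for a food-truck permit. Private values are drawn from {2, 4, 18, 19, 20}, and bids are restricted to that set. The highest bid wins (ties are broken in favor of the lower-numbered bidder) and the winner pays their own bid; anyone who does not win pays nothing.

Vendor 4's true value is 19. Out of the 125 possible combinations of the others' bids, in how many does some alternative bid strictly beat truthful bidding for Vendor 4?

8

Others bid (2, 2, 2): truth gives 0; bid 4 gives 15 > 0. Violating.
Others bid (2, 2, 4): truth gives 0; bid 18 gives 1 > 0. Violating.
Others bid (2, 4, 2): truth gives 0; bid 18 gives 1 > 0. Violating.
Others bid (2, 4, 4): truth gives 0; bid 18 gives 1 > 0. Violating.
Others bid (2, 2, 18): truth gives 0; no alternative beats it.
Others bid (2, 2, 19): truth gives 0; no alternative beats it.
(Checking all 125 profiles: 8 have a profitable deviation, 117 do not.)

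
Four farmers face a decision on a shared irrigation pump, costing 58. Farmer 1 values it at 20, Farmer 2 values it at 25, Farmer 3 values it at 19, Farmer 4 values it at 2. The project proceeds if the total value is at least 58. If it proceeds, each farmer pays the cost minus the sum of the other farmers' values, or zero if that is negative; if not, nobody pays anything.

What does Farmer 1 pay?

12

Total value 66 ≥ cost 58, so the project is built.
The other farmers' values sum to 46.
Cost minus that sum is 58 - 46 = 12.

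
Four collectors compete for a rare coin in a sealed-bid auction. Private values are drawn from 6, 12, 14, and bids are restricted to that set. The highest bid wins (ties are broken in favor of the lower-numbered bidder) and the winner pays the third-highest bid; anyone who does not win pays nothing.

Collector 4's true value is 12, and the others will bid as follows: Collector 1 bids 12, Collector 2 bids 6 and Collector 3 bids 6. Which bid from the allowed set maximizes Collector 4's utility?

14

Bid 6: loses, pays 0, utility 0.
Bid 12: loses, pays 0, utility 0.
Bid 14: wins, pays 6, utility 12 - 6 = 6.
The best choice is 14 with utility 6.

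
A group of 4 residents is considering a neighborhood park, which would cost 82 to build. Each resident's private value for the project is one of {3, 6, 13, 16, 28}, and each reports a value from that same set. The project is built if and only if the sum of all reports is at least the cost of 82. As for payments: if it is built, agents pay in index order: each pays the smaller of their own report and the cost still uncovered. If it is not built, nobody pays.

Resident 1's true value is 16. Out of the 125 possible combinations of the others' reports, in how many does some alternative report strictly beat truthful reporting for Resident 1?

Others report (13, 28, 28): truth gives 0; report 13 gives 3 > 0. Violating.
Others report (16, 28, 28): truth gives 0; report 13 gives 3 > 0. Violating.
Others report (28, 13, 28): truth gives 0; report 13 gives 3 > 0. Violating.
Others report (28, 16, 28): truth gives 0; report 13 gives 3 > 0. Violating.
Others report (3, 3, 3): truth gives 0; no alternative beats it.
Others report (3, 3, 6): truth gives 0; no alternative beats it.
(Checking all 125 profiles: 7 have a profitable deviation, 118 do not.)

7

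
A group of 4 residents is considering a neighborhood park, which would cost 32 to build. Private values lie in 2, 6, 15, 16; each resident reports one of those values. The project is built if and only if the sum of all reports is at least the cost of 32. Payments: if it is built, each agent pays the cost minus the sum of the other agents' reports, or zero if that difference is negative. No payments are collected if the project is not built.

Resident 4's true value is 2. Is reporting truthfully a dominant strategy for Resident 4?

Check each profile of the others' reports and compare truth against every alternative report.
Others report (6, 6, 15): truth gives 0, best alternative gives -3.
Others report (6, 15, 6): truth gives 0, best alternative gives -3.
Others report (15, 6, 6): truth gives 0, best alternative gives -3.
Others report (6, 6, 16): truth gives 0, best alternative gives -2.
Others report (6, 16, 6): truth gives 0, best alternative gives -2.
Others report (16, 6, 6): truth gives 0, best alternative gives -2.
(Remaining 58 profiles checked similarly; truth is weakly best in each.)
In every case the truthful report is at least as good as any alternative, so it is a dominant strategy.

Yes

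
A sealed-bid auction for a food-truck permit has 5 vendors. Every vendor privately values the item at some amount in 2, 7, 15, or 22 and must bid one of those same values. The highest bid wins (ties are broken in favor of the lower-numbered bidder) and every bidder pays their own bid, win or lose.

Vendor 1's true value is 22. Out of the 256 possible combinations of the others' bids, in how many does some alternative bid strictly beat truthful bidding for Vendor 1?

Others bid (2, 2, 2, 2): truth gives 0; bid 2 gives 20 > 0. Violating.
Others bid (2, 2, 2, 7): truth gives 0; bid 7 gives 15 > 0. Violating.
Others bid (2, 2, 2, 15): truth gives 0; bid 15 gives 7 > 0. Violating.
Others bid (2, 2, 7, 2): truth gives 0; bid 7 gives 15 > 0. Violating.
Others bid (2, 2, 2, 22): truth gives 0; no alternative beats it.
Others bid (2, 2, 7, 22): truth gives 0; no alternative beats it.
(Checking all 256 profiles: 81 have a profitable deviation, 175 do not.)

81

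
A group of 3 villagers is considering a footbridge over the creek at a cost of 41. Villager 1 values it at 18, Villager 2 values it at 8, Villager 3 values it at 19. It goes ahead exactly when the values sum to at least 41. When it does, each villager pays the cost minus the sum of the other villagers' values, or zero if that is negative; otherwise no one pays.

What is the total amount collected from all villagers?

33

Total value 45 ≥ cost 41, so it is built.
Villager 1: others sum to 27; max(0, 41 - 27) = 14.
Villager 2: others sum to 37; max(0, 41 - 37) = 4.
Villager 3: others sum to 26; max(0, 41 - 26) = 15.
Total collected = 14 + 4 + 15 = 33.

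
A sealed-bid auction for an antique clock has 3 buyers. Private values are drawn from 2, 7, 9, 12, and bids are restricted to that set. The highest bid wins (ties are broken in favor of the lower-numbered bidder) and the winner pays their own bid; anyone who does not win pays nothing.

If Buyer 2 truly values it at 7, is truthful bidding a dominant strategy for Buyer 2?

Check each profile of the others' bids and compare truth against every alternative bid.
Others bid (2, 2): truth gives 0, best alternative gives 0.
Others bid (2, 7): truth gives 0, best alternative gives 0.
Others bid (2, 9): truth gives 0, best alternative gives 0.
Others bid (2, 12): truth gives 0, best alternative gives 0.
Others bid (7, 2): truth gives 0, best alternative gives 0.
Others bid (7, 7): truth gives 0, best alternative gives 0.
(Remaining 10 profiles checked similarly; truth is weakly best in each.)
In every case the truthful bid is at least as good as any alternative, so it is a dominant strategy.

Yes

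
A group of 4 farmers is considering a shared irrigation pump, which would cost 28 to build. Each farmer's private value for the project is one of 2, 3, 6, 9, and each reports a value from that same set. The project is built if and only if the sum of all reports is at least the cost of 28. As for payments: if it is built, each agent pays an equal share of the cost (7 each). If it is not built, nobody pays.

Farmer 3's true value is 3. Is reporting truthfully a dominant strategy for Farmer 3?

Yes

Check each profile of the others' reports and compare truth against every alternative report.
Others report (9, 9, 9): truth gives -4, best alternative gives -4.
Others report (2, 2, 2): truth gives 0, best alternative gives 0.
Others report (2, 2, 3): truth gives 0, best alternative gives 0.
Others report (2, 2, 6): truth gives 0, best alternative gives 0.
Others report (2, 2, 9): truth gives 0, best alternative gives 0.
Others report (2, 3, 2): truth gives 0, best alternative gives 0.
(Remaining 58 profiles checked similarly; truth is weakly best in each.)
In every case the truthful report is at least as good as any alternative, so it is a dominant strategy.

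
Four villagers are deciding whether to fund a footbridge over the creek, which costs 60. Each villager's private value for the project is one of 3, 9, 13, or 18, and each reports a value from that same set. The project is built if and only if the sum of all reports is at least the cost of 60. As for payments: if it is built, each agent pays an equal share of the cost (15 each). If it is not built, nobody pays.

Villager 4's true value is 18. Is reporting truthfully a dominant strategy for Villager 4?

Yes

Check each profile of the others' reports and compare truth against every alternative report.
Others report (9, 18, 18): truth gives 3, best alternative gives 0.
Others report (13, 13, 18): truth gives 3, best alternative gives 0.
Others report (13, 18, 13): truth gives 3, best alternative gives 0.
Others report (18, 9, 18): truth gives 3, best alternative gives 0.
Others report (18, 13, 13): truth gives 3, best alternative gives 0.
Others report (18, 18, 9): truth gives 3, best alternative gives 0.
(Remaining 58 profiles checked similarly; truth is weakly best in each.)
In every case the truthful report is at least as good as any alternative, so it is a dominant strategy.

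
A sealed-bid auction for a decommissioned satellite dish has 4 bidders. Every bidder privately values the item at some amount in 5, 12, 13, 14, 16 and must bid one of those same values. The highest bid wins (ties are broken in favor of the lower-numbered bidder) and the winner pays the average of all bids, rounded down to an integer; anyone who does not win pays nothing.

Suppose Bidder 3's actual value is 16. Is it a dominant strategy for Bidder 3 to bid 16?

No

Consider the case where Bidder 1 bids 5, Bidder 2 bids 5 and Bidder 4 bids 5.
Truthful bid 16: wins, pays 7, utility 16 - 7 = 9.
Bid 12 instead: wins, pays 6, utility 16 - 6 = 10.
Since 10 > 9, bidding 12 is strictly better here, so truthful bidding is not dominant.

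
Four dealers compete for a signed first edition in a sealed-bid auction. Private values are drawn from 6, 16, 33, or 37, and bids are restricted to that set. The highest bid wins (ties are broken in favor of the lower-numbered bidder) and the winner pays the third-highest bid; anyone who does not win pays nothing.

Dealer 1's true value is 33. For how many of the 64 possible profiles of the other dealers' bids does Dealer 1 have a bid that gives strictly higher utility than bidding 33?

Others bid (6, 6, 37): truth gives 0; bid 37 gives 27 > 0. Violating.
Others bid (6, 16, 37): truth gives 0; bid 37 gives 17 > 0. Violating.
Others bid (6, 37, 6): truth gives 0; bid 37 gives 27 > 0. Violating.
Others bid (6, 37, 16): truth gives 0; bid 37 gives 17 > 0. Violating.
Others bid (6, 6, 6): truth gives 27; no alternative beats it.
Others bid (6, 6, 16): truth gives 27; no alternative beats it.
(Checking all 64 profiles: 12 have a profitable deviation, 52 do not.)

12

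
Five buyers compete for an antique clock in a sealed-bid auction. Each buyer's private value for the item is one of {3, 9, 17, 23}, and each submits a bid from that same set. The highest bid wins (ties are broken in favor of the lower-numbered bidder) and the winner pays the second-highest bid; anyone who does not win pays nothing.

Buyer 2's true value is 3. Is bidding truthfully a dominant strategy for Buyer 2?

Yes

Check each profile of the others' bids and compare truth against every alternative bid.
Others bid (3, 3, 3, 9): truth gives 0, best alternative gives -6.
Others bid (3, 3, 9, 3): truth gives 0, best alternative gives -6.
Others bid (3, 3, 9, 9): truth gives 0, best alternative gives -6.
Others bid (3, 9, 3, 3): truth gives 0, best alternative gives -6.
Others bid (3, 9, 3, 9): truth gives 0, best alternative gives -6.
Others bid (3, 9, 9, 3): truth gives 0, best alternative gives -6.
(Remaining 250 profiles checked similarly; truth is weakly best in each.)
In every case the truthful bid is at least as good as any alternative, so it is a dominant strategy.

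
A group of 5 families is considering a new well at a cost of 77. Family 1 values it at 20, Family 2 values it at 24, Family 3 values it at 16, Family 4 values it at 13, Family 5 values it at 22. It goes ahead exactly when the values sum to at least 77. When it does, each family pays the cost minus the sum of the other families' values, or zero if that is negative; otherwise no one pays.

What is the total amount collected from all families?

Total value 95 ≥ cost 77, so it is built.
Family 1: others sum to 75; max(0, 77 - 75) = 2.
Family 2: others sum to 71; max(0, 77 - 71) = 6.
Family 3: others sum to 79; max(0, 77 - 79) = 0.
Family 4: others sum to 82; max(0, 77 - 82) = 0.
Family 5: others sum to 73; max(0, 77 - 73) = 4.
Total collected = 2 + 6 + 0 + 0 + 4 = 12.

12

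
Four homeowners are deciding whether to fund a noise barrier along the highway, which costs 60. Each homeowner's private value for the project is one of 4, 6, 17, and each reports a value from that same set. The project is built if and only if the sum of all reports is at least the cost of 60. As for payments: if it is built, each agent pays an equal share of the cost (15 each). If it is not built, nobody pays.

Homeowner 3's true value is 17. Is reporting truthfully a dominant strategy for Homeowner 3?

Yes

Check each profile of the others' reports and compare truth against every alternative report.
Others report (17, 17, 17): truth gives 2, best alternative gives 0.
Others report (4, 4, 4): truth gives 0, best alternative gives 0.
Others report (4, 4, 6): truth gives 0, best alternative gives 0.
Others report (4, 4, 17): truth gives 0, best alternative gives 0.
Others report (4, 6, 4): truth gives 0, best alternative gives 0.
Others report (4, 6, 6): truth gives 0, best alternative gives 0.
(Remaining 21 profiles checked similarly; truth is weakly best in each.)
In every case the truthful report is at least as good as any alternative, so it is a dominant strategy.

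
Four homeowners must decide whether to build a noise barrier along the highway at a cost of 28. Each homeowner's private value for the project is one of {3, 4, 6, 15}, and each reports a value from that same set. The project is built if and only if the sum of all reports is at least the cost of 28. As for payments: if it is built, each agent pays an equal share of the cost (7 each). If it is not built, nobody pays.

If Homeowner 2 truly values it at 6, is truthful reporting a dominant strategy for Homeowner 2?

No

Consider the case where Homeowner 1 reports 3, Homeowner 3 reports 4 and Homeowner 4 reports 15.
Truthful report 6: project built, pays 7, utility 6 - 7 = -1.
Report 3 instead: project not built, utility 0.
Since 0 > -1, reporting 3 is strictly better here, so truthful reporting is not dominant.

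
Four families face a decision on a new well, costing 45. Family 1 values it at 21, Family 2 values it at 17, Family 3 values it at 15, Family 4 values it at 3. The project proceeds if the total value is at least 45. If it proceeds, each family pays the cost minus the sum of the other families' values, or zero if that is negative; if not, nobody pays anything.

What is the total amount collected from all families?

20

Total value 56 ≥ cost 45, so it is built.
Family 1: others sum to 35; max(0, 45 - 35) = 10.
Family 2: others sum to 39; max(0, 45 - 39) = 6.
Family 3: others sum to 41; max(0, 45 - 41) = 4.
Family 4: others sum to 53; max(0, 45 - 53) = 0.
Total collected = 10 + 6 + 4 + 0 = 20.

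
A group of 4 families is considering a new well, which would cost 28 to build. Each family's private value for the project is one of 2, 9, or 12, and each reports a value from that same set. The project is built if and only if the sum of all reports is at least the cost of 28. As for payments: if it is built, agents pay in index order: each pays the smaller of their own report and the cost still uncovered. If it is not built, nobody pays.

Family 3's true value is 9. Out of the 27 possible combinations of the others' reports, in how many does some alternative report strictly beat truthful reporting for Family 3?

11

Others report (2, 12, 12): truth gives 0; report 2 gives 7 > 0. Violating.
Others report (9, 9, 9): truth gives 0; report 2 gives 7 > 0. Violating.
Others report (9, 9, 12): truth gives 0; report 2 gives 7 > 0. Violating.
Others report (9, 12, 9): truth gives 2; report 2 gives 7 > 2. Violating.
Others report (2, 2, 2): truth gives 0; no alternative beats it.
Others report (2, 2, 9): truth gives 0; no alternative beats it.
(Checking all 27 profiles: 11 have a profitable deviation, 16 do not.)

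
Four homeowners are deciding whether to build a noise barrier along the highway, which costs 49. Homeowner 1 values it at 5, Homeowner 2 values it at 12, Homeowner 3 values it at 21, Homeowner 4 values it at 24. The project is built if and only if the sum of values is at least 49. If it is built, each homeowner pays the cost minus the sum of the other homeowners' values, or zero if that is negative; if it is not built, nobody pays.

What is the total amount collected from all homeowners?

19

Total value 62 ≥ cost 49, so it is built.
Homeowner 1: others sum to 57; max(0, 49 - 57) = 0.
Homeowner 2: others sum to 50; max(0, 49 - 50) = 0.
Homeowner 3: others sum to 41; max(0, 49 - 41) = 8.
Homeowner 4: others sum to 38; max(0, 49 - 38) = 11.
Total collected = 0 + 0 + 8 + 11 = 19.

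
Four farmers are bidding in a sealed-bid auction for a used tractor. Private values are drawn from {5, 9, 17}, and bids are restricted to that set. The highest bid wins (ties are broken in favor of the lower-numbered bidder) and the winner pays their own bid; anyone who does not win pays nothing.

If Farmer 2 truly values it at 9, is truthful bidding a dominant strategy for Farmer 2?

Yes

Check each profile of the others' bids and compare truth against every alternative bid.
Others bid (5, 5, 5): truth gives 0, best alternative gives 0.
Others bid (5, 5, 9): truth gives 0, best alternative gives 0.
Others bid (5, 5, 17): truth gives 0, best alternative gives 0.
Others bid (5, 9, 5): truth gives 0, best alternative gives 0.
Others bid (5, 9, 9): truth gives 0, best alternative gives 0.
Others bid (5, 9, 17): truth gives 0, best alternative gives 0.
(Remaining 21 profiles checked similarly; truth is weakly best in each.)
In every case the truthful bid is at least as good as any alternative, so it is a dominant strategy.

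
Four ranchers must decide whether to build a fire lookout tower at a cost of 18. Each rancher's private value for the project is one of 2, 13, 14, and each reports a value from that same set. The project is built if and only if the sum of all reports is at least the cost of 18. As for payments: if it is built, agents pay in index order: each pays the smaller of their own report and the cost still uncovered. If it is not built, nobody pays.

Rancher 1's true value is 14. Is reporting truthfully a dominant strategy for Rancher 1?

No

Consider the case where Rancher 2 reports 2, Rancher 3 reports 2 and Rancher 4 reports 2.
Truthful report 14: project built, pays 14, utility 14 - 14 = 0.
Report 13 instead: project built, pays 13, utility 14 - 13 = 1.
Since 1 > 0, reporting 13 is strictly better here, so truthful reporting is not dominant.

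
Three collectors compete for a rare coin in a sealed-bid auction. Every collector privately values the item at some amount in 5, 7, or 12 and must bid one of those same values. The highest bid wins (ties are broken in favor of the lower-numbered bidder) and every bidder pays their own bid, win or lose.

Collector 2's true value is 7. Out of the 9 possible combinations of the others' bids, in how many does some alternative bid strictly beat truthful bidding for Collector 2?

Others bid (5, 12): truth gives -7; bid 5 gives -5 > -7. Violating.
Others bid (7, 5): truth gives -7; bid 5 gives -5 > -7. Violating.
Others bid (7, 7): truth gives -7; bid 5 gives -5 > -7. Violating.
Others bid (7, 12): truth gives -7; bid 5 gives -5 > -7. Violating.
Others bid (5, 5): truth gives 0; no alternative beats it.
Others bid (5, 7): truth gives 0; no alternative beats it.
(Checking all 9 profiles: 7 have a profitable deviation, 2 do not.)

7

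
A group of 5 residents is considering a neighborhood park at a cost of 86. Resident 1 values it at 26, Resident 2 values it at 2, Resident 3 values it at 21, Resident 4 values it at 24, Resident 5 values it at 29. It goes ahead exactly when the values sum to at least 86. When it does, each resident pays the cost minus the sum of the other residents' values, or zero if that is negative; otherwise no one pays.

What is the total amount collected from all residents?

Total value 102 ≥ cost 86, so it is built.
Resident 1: others sum to 76; max(0, 86 - 76) = 10.
Resident 2: others sum to 100; max(0, 86 - 100) = 0.
Resident 3: others sum to 81; max(0, 86 - 81) = 5.
Resident 4: others sum to 78; max(0, 86 - 78) = 8.
Resident 5: others sum to 73; max(0, 86 - 73) = 13.
Total collected = 10 + 0 + 5 + 8 + 13 = 36.

36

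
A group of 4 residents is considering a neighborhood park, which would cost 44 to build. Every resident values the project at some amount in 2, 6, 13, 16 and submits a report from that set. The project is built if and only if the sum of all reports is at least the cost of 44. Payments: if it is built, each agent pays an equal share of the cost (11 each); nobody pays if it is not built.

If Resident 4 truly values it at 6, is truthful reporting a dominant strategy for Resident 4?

Consider the case where Resident 1 reports 6, Resident 2 reports 16 and Resident 3 reports 16.
Truthful report 6: project built, pays 11, utility 6 - 11 = -5.
Report 2 instead: project not built, utility 0.
Since 0 > -5, reporting 2 is strictly better here, so truthful reporting is not dominant.

No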